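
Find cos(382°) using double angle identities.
cos(382°) = cos²191° - sin²191° = 0.9272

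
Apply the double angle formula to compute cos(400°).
cos(400°) = cos²200° - sin²200° = 0.766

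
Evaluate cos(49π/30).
cos(49π/30) = 0.4067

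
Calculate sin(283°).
sin(283°) = -0.9744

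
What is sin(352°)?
sin(352°) = -0.1392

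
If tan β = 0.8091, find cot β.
cot β = 1/tan β = 1.236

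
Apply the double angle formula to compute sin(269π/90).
sin(269π/90) = 2 sin 269π/180 cos 269π/180 = 0.0349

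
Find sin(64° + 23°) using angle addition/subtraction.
sin(64° + 23°) = sin 64° cos 23° + cos 64° sin 23° = 0.9986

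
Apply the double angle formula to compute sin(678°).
sin(678°) = 2 sin 339° cos 339° = -0.6691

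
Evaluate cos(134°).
cos(134°) = -0.6947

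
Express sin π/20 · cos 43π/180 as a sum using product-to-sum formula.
sin π/20 cos 43π/180 = (1/2)[sin(π/20+43π/180) + sin(π/20-43π/180)]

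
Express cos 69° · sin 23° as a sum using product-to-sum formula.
cos 69° sin 23° = (1/2)[sin(69°+23°) - sin(69°-23°)]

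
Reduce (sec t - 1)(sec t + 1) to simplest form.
(sec t - 1)(sec t + 1) = tan²t (using Diff. of squares)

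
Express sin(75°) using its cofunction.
sin(75°) = cos(90° - 75°) = cos(15°)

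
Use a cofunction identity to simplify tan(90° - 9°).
tan(90° - 9°) = cot(9°)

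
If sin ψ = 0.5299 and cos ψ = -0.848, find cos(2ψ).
cos(2ψ) = cos²ψ - sin²ψ = 0.4383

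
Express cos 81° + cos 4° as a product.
cos 81° + cos 4° = 2 cos(42.5°) cos(38.5°)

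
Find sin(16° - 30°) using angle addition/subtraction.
sin(16° - 30°) = sin 16° cos 30° - cos 16° sin 30° = -0.2419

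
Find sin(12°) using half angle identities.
sin(12°) = √((1 - cos 24°)/2) = 0.2079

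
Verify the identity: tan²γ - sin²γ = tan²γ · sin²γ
LHS = sin²γ/cos²γ - sin²γ = sin²γ(1/cos²γ - 1) = sin²γ · (1 - cos²γ)/cos²γ = sin²γ · sin²γ/cos²γ = sin²γ · tan²γ = RHS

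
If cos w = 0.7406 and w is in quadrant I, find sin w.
sin w = 0.6719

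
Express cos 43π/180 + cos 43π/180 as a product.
cos 43π/180 + cos 43π/180 = 2 cos(43π/180) cos(0)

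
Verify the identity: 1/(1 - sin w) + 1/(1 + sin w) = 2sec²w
LHS = [(1 + sin w) + (1 - sin w)] / [(1 - sin w)(1 + sin w)] = 2/(1 - sin²w) = 2/cos²w = 2sec²w = RHS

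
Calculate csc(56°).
csc(56°) = 1.206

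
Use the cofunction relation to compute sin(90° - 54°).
sin(90° - 54°) = cos(54°) = 0.5878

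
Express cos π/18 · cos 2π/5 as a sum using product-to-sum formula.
cos π/18 cos 2π/5 = (1/2)[cos(π/18-2π/5) + cos(π/18+2π/5)]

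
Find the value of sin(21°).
sin(21°) = 0.3584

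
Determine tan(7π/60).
tan(7π/60) = 0.3839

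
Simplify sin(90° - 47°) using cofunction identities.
sin(90° - 47°) = cos(47°)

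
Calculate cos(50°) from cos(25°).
cos(50°) = cos²25° - sin²25° = 0.6428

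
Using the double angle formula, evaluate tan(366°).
tan(366°) = 2 tan 183° / (1 - tan²183°) = 0.1051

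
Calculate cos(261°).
cos(261°) = -0.1564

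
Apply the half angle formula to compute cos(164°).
cos(164°) = -√((1 + cos 328°)/2) = -0.9613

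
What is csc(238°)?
csc(238°) = -1.179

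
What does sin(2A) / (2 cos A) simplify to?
sin(2A) / (2 cos A) = sin A (using Double angle)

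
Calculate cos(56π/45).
cos(56π/45) = -0.7193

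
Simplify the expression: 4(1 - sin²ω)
4(1 - sin²ω) = 4(cos²ω) (using Pythagorean identity)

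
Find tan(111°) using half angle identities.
tan(111°) = sin 222° / (1 + cos 222°) = -2.605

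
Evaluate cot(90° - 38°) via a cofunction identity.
cot(90° - 38°) = tan(38°) = 0.7813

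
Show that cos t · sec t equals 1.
LHS = cos t · (1/cos t) = 1 = RHS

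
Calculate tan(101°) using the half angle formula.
tan(101°) = sin 202° / (1 + cos 202°) = -5.145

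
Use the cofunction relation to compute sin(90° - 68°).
sin(90° - 68°) = cos(68°) = 0.3746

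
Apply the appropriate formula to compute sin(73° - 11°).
sin(73° - 11°) = sin 73° cos 11° - cos 73° sin 11° = 0.8829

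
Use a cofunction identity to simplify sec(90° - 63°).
sec(90° - 63°) = csc(63°)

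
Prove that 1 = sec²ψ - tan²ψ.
RHS = 1/cos²ψ - sin²ψ/cos²ψ = (1 - sin²ψ)/cos²ψ = cos²ψ/cos²ψ = 1 = LHS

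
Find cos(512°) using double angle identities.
cos(512°) = cos²256° - sin²256° = -0.8829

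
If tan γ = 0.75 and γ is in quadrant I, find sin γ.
sin γ = 0.6 (using tan²γ + 1 = sec²γ)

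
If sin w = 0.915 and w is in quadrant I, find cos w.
cos w = 0.4035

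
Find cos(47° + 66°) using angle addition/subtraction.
cos(47° + 66°) = cos 47° cos 66° - sin 47° sin 66° = -0.3907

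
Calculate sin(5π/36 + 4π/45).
sin(5π/36 + 4π/45) = sin 5π/36 cos 4π/45 + cos 5π/36 sin 4π/45 = 0.6561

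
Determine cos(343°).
cos(343°) = 0.9563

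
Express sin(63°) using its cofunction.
sin(63°) = cos(90° - 63°) = cos(27°)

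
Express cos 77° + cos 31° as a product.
cos 77° + cos 31° = 2 cos(54°) cos(23°)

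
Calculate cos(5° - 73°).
cos(5° - 73°) = cos 5° cos 73° + sin 5° sin 73° = 0.3746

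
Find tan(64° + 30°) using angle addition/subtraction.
tan(64° + 30°) = (tan 64° + tan 30°)/(1 - tan 64° tan 30°) = -14.3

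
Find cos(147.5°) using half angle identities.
cos(147.5°) = -√((1 + cos 295°)/2) = -0.8434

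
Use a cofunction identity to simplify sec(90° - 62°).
sec(90° - 62°) = csc(62°)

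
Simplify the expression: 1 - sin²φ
1 - sin²φ = cos²φ (using Pythagorean identity)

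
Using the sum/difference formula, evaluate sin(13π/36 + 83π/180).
sin(13π/36 + 83π/180) = sin 13π/36 cos 83π/180 + cos 13π/36 sin 83π/180 = 0.5299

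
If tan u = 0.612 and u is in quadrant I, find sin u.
sin u = 0.522 (using tan²u + 1 = sec²u)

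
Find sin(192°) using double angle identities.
sin(192°) = 2 sin 96° cos 96° = -0.2079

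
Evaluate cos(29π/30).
cos(29π/30) = -0.9945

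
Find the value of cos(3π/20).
cos(3π/20) = 0.891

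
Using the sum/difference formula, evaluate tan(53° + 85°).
tan(53° + 85°) = (tan 53° + tan 85°)/(1 - tan 53° tan 85°) = -0.9004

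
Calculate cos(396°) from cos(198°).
cos(396°) = cos²198° - sin²198° = 0.809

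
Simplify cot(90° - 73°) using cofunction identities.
cot(90° - 73°) = tan(73°)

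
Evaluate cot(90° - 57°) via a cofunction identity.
cot(90° - 57°) = tan(57°) = 1.54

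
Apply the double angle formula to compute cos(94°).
cos(94°) = cos²47° - sin²47° = -0.06976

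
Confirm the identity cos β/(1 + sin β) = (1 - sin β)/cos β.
RHS = (1 - sin β)(1 + sin β) / (cos β(1 + sin β)) = (1 - sin²β) / (cos β(1 + sin β)) = cos²β / (cos β(1 + sin β)) = cos β/(1 + sin β) = LHS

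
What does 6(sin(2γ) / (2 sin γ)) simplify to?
6(sin(2γ) / (2 sin γ)) = 6(cos γ) (using Double angle)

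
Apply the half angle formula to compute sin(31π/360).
sin(31π/360) = √((1 - cos 31π/180)/2) = 0.2672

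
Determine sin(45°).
sin(45°) = √2/2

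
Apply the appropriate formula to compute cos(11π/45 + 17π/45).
cos(11π/45 + 17π/45) = cos 11π/45 cos 17π/45 - sin 11π/45 sin 17π/45 = -0.3746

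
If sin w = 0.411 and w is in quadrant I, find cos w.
cos w = 0.9116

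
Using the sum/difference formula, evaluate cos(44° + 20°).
cos(44° + 20°) = cos 44° cos 20° - sin 44° sin 20° = 0.4384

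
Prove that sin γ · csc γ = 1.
LHS = sin γ · (1/sin γ) = 1 = RHS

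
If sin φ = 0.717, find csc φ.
csc φ = 1/sin φ = 1.395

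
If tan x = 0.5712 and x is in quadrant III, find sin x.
sin x = -0.496 (using tan²x + 1 = sec²x)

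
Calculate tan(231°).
tan(231°) = 1.235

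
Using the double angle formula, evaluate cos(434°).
cos(434°) = cos²217° - sin²217° = 0.2756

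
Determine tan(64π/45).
tan(64π/45) = 4.011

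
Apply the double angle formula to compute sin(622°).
sin(622°) = 2 sin 311° cos 311° = -0.9903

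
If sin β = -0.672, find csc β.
csc β = 1/sin β = -1.488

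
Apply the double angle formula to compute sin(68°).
sin(68°) = 2 sin 34° cos 34° = 0.9272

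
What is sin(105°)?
sin(105°) = (√6+√2)/4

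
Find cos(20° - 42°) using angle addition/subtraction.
cos(20° - 42°) = cos 20° cos 42° + sin 20° sin 42° = 0.9272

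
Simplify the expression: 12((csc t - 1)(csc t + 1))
12((csc t - 1)(csc t + 1)) = 12(cot²t) (using Diff. of squares)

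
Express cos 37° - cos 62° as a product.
cos 37° - cos 62° = -2 sin(49.5°) sin(-12.5°)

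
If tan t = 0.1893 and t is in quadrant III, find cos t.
cos t = -0.9826 (using tan²t + 1 = sec²t)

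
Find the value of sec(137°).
sec(137°) = -1.367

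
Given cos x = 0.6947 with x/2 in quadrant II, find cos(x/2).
cos(x/2) = ±√((1 + cos x)/2); negative since x/2 ∈ QII, so cos(x/2) = -0.9205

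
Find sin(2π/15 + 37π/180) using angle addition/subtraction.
sin(2π/15 + 37π/180) = sin 2π/15 cos 37π/180 + cos 2π/15 sin 37π/180 = 0.8746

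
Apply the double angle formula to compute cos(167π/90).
cos(167π/90) = cos²167π/180 - sin²167π/180 = 0.8988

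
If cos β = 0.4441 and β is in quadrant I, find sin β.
sin β = 0.896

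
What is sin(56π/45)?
sin(56π/45) = -0.6947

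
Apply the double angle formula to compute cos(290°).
cos(290°) = cos²145° - sin²145° = 0.342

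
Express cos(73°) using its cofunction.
cos(73°) = sin(90° - 73°) = sin(17°)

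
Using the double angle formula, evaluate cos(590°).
cos(590°) = cos²295° - sin²295° = -0.6428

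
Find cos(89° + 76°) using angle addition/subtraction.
cos(89° + 76°) = cos 89° cos 76° - sin 89° sin 76° = -(√6+√2)/4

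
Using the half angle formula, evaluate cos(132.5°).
cos(132.5°) = -√((1 + cos 265°)/2) = -0.6756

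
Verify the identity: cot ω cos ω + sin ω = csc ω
LHS = cos²ω/sin ω + sin ω = (cos²ω + sin²ω)/sin ω = 1/sin ω = csc ω = RHS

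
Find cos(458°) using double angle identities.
cos(458°) = cos²229° - sin²229° = -0.1392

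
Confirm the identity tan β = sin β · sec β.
RHS = sin β · (1/cos β) = sin β/cos β = tan β = LHS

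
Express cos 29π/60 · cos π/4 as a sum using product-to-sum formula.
cos 29π/60 cos π/4 = (1/2)[cos(29π/60-π/4) + cos(29π/60+π/4)]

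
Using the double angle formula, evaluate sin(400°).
sin(400°) = 2 sin 200° cos 200° = 0.6428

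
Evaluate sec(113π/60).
sec(113π/60) = 1.071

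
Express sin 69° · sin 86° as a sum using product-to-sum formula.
sin 69° sin 86° = (1/2)[cos(69°-86°) - cos(69°+86°)]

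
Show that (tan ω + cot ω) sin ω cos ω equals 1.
LHS = (sin ω/cos ω + cos ω/sin ω) sin ω cos ω = ((sin²ω + cos²ω)/(sin ω cos ω)) · sin ω cos ω = sin²ω + cos²ω = 1 = RHS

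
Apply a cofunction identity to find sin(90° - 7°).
sin(90° - 7°) = cos(7°) = 0.9925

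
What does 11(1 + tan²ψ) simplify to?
11(1 + tan²ψ) = 11(sec²ψ) (using Pythagorean identity)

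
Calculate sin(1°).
sin(1°) = 0.01745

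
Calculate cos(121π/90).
cos(121π/90) = -0.4695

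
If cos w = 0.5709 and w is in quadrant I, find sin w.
sin w = 0.821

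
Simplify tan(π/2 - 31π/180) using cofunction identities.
tan(π/2 - 31π/180) = cot(31π/180)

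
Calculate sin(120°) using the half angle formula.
sin(120°) = √((1 - cos 240°)/2) = √3/2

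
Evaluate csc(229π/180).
csc(229π/180) = -1.325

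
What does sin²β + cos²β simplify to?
sin²β + cos²β = 1 (using Pythagorean identity)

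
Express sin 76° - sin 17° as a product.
sin 76° - sin 17° = 2 cos(46.5°) sin(29.5°)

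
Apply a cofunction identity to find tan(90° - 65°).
tan(90° - 65°) = cot(65°) = 0.4663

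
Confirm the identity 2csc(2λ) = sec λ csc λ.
LHS = 2/sin(2λ) = 2/(2 sin λ cos λ) = 1/(sin λ cos λ) = (1/cos λ)(1/sin λ) = sec λ csc λ = RHS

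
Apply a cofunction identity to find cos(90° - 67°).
cos(90° - 67°) = sin(67°) = 0.9205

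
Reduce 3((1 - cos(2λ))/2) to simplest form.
3((1 - cos(2λ))/2) = 3(sin²λ) (using Power reduction)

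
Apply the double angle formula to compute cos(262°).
cos(262°) = cos²131° - sin²131° = -0.1392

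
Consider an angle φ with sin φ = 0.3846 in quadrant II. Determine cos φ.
cos φ = ±√(1 - sin²φ) = -0.9231 (negative in QII)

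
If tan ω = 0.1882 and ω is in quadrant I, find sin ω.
sin ω = 0.185 (using tan²ω + 1 = sec²ω)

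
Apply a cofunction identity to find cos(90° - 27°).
cos(90° - 27°) = sin(27°) = 0.454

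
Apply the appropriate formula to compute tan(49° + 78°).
tan(49° + 78°) = (tan 49° + tan 78°)/(1 - tan 49° tan 78°) = -1.327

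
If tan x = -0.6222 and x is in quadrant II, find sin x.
sin x = 0.5283 (using tan²x + 1 = sec²x)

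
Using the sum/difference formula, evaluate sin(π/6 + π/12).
sin(π/6 + π/12) = sin π/6 cos π/12 + cos π/6 sin π/12 = √2/2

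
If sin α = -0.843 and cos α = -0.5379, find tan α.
tan α = sin α / cos α = 1.567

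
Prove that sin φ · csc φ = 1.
LHS = sin φ · (1/sin φ) = 1 = RHS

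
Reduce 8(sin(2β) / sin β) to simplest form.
8(sin(2β) / sin β) = 8(2 cos β) (using Double angle)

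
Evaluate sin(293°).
sin(293°) = -0.9205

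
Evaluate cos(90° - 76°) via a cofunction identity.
cos(90° - 76°) = sin(76°) = 0.9703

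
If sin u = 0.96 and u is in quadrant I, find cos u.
cos u = 0.28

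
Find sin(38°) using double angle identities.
sin(38°) = 2 sin 19° cos 19° = 0.6157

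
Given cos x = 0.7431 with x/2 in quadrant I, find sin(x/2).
sin(x/2) = ±√((1 - cos x)/2); positive since x/2 ∈ QI, so sin(x/2) = 0.3584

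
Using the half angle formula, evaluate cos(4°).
cos(4°) = √((1 + cos 8°)/2) = 0.9976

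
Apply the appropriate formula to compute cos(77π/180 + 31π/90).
cos(77π/180 + 31π/90) = cos 77π/180 cos 31π/90 - sin 77π/180 sin 31π/90 = -0.7547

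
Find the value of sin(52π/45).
sin(52π/45) = -0.4695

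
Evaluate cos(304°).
cos(304°) = 0.5592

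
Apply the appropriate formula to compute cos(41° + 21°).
cos(41° + 21°) = cos 41° cos 21° - sin 41° sin 21° = 0.4695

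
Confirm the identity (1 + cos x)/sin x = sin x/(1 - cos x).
RHS = sin x(1 + cos x) / ((1 - cos x)(1 + cos x)) = sin x(1 + cos x) / (1 - cos²x) = sin x(1 + cos x) / sin²x = (1 + cos x)/sin x = LHS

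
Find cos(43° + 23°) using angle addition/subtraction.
cos(43° + 23°) = cos 43° cos 23° - sin 43° sin 23° = 0.4067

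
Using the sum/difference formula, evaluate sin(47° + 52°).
sin(47° + 52°) = sin 47° cos 52° + cos 47° sin 52° = 0.9877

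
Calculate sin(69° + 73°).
sin(69° + 73°) = sin 69° cos 73° + cos 69° sin 73° = 0.6157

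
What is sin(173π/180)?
sin(173π/180) = 0.1219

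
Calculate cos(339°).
cos(339°) = 0.9336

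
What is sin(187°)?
sin(187°) = -0.1219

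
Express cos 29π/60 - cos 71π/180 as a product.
cos 29π/60 - cos 71π/180 = -2 sin(79π/180) sin(2π/45)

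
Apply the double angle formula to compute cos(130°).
cos(130°) = cos²65° - sin²65° = -0.6428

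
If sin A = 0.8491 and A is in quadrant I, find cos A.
cos A = 0.5282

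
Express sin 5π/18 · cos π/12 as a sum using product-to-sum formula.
sin 5π/18 cos π/12 = (1/2)[sin(5π/18+π/12) + sin(5π/18-π/12)]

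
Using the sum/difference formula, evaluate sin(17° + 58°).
sin(17° + 58°) = sin 17° cos 58° + cos 17° sin 58° = (√6+√2)/4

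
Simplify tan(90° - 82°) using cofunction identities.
tan(90° - 82°) = cot(82°)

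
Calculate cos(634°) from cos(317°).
cos(634°) = 1 - 2sin²317° = 0.06976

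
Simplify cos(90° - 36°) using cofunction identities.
cos(90° - 36°) = sin(36°)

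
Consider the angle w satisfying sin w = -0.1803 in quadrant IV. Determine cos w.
cos w = √(1 - sin²w) = 0.9836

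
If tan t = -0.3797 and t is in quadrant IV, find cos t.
cos t = 0.9349 (using tan²t + 1 = sec²t)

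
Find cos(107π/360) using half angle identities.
cos(107π/360) = √((1 + cos 107π/180)/2) = 0.5948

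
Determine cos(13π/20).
cos(13π/20) = -0.454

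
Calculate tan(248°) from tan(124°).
tan(248°) = 2 tan 124° / (1 - tan²124°) = 2.475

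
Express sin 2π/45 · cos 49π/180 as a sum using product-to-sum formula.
sin 2π/45 cos 49π/180 = (1/2)[sin(2π/45+49π/180) + sin(2π/45-49π/180)]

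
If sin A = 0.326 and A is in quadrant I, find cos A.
cos A = 0.9454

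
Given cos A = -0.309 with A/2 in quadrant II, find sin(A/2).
sin(A/2) = ±√((1 - cos A)/2); positive since A/2 ∈ QII, so sin(A/2) = 0.809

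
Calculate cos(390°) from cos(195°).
cos(390°) = cos²195° - sin²195° = √3/2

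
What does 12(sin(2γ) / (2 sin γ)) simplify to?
12(sin(2γ) / (2 sin γ)) = 12(cos γ) (using Double angle)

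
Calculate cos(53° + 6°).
cos(53° + 6°) = cos 53° cos 6° - sin 53° sin 6° = 0.515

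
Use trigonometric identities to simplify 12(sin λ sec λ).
12(sin λ sec λ) = 12(tan λ) (using Reciprocal + quotient)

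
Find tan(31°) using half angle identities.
tan(31°) = sin 62° / (1 + cos 62°) = 0.6009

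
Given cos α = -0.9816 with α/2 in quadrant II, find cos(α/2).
cos(α/2) = ±√((1 + cos α)/2); negative since α/2 ∈ QII, so cos(α/2) = -0.09592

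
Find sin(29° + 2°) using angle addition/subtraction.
sin(29° + 2°) = sin 29° cos 2° + cos 29° sin 2° = 0.515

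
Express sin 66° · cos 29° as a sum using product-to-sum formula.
sin 66° cos 29° = (1/2)[sin(66°+29°) + sin(66°-29°)]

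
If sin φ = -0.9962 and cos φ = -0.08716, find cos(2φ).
cos(2φ) = cos²φ - sin²φ = -0.9848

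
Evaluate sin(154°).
sin(154°) = 0.4384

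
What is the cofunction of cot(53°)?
cot(53°) = tan(90° - 53°) = tan(37°)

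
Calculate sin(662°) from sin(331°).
sin(662°) = 2 sin 331° cos 331° = -0.848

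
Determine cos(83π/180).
cos(83π/180) = 0.1219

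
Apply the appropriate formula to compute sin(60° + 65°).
sin(60° + 65°) = sin 60° cos 65° + cos 60° sin 65° = 0.8192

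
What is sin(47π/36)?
sin(47π/36) = -0.8192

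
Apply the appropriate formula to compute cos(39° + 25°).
cos(39° + 25°) = cos 39° cos 25° - sin 39° sin 25° = 0.4384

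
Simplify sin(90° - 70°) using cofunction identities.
sin(90° - 70°) = cos(70°)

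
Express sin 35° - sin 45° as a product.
sin 35° - sin 45° = 2 cos(40°) sin(-5°)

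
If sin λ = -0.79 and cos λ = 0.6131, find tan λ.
tan λ = sin λ / cos λ = -1.289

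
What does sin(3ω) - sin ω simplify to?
sin(3ω) - sin ω = 2 cos(2ω) sin ω (using Sum-to-product)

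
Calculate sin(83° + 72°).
sin(83° + 72°) = sin 83° cos 72° + cos 83° sin 72° = 0.4226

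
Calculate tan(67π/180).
tan(67π/180) = 2.356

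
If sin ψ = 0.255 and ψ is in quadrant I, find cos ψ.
cos ψ = 0.9669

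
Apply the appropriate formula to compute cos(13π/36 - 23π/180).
cos(13π/36 - 23π/180) = cos 13π/36 cos 23π/180 + sin 13π/36 sin 23π/180 = 0.7431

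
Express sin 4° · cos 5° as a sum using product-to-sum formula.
sin 4° cos 5° = (1/2)[sin(4°+5°) + sin(4°-5°)]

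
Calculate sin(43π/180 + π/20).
sin(43π/180 + π/20) = sin 43π/180 cos π/20 + cos 43π/180 sin π/20 = 0.788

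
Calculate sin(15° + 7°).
sin(15° + 7°) = sin 15° cos 7° + cos 15° sin 7° = 0.3746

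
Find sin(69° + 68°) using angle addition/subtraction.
sin(69° + 68°) = sin 69° cos 68° + cos 69° sin 68° = 0.682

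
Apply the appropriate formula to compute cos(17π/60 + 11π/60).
cos(17π/60 + 11π/60) = cos 17π/60 cos 11π/60 - sin 17π/60 sin 11π/60 = 0.1045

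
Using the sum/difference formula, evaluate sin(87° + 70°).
sin(87° + 70°) = sin 87° cos 70° + cos 87° sin 70° = 0.3907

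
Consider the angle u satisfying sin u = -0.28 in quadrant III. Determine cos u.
cos u = ±√(1 - sin²u) = -0.96 (negative in QIII)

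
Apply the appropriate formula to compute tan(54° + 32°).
tan(54° + 32°) = (tan 54° + tan 32°)/(1 - tan 54° tan 32°) = 14.3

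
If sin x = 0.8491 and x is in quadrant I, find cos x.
cos x = 0.5282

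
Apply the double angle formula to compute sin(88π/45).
sin(88π/45) = 2 sin 44π/45 cos 44π/45 = -0.1392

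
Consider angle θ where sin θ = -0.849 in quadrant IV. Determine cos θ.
cos θ = √(1 - sin²θ) = 0.5284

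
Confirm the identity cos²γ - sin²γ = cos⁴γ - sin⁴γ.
RHS = (cos²γ - sin²γ)(cos²γ + sin²γ) = (cos²γ - sin²γ) · 1 = cos²γ - sin²γ = LHS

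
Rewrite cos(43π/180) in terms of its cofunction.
cos(43π/180) = sin(π/2 - 43π/180) = sin(47π/180)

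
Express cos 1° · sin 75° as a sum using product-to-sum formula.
cos 1° sin 75° = (1/2)[sin(1°+75°) - sin(1°-75°)]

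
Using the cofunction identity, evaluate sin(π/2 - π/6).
sin(π/2 - π/6) = cos(π/6) = √3/2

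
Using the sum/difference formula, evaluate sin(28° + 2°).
sin(28° + 2°) = sin 28° cos 2° + cos 28° sin 2° = 1/2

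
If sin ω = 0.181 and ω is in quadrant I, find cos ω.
cos ω = 0.9835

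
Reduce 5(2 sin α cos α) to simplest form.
5(2 sin α cos α) = 5(sin(2α)) (using Double angle)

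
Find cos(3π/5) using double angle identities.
cos(3π/5) = cos²3π/10 - sin²3π/10 = -0.309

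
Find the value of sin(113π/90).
sin(113π/90) = -0.7193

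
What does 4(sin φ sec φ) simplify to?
4(sin φ sec φ) = 4(tan φ) (using Reciprocal + quotient)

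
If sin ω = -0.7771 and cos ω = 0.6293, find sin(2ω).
sin(2ω) = 2 sin ω cos ω = -0.9781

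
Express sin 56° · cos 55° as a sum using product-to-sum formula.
sin 56° cos 55° = (1/2)[sin(56°+55°) + sin(56°-55°)]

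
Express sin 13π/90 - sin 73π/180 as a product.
sin 13π/90 - sin 73π/180 = 2 cos(11π/40) sin(-47π/360)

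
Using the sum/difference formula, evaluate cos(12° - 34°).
cos(12° - 34°) = cos 12° cos 34° + sin 12° sin 34° = 0.9272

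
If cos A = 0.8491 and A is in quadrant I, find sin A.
sin A = 0.5282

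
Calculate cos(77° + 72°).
cos(77° + 72°) = cos 77° cos 72° - sin 77° sin 72° = -0.8572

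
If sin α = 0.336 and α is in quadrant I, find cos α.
cos α = 0.9419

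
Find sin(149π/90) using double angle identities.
sin(149π/90) = 2 sin 149π/180 cos 149π/180 = -0.8829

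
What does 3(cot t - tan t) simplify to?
3(cot t - tan t) = 3(2 cot(2t)) (using Double angle)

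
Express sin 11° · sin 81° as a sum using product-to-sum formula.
sin 11° sin 81° = (1/2)[cos(11°-81°) - cos(11°+81°)]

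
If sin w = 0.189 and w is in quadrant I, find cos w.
cos w = 0.982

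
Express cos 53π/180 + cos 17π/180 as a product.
cos 53π/180 + cos 17π/180 = 2 cos(7π/36) cos(π/10)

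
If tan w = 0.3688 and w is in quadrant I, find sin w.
sin w = 0.346 (using tan²w + 1 = sec²w)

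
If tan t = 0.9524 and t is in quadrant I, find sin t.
sin t = 0.6897 (using tan²t + 1 = sec²t)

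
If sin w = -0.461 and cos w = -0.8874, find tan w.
tan w = sin w / cos w = 0.5195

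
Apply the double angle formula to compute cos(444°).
cos(444°) = 1 - 2sin²222° = 0.1045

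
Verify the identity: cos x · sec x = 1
LHS = cos x · (1/cos x) = 1 = RHS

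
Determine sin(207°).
sin(207°) = -0.454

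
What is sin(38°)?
sin(38°) = 0.6157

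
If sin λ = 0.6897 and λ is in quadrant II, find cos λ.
cos λ = -0.7241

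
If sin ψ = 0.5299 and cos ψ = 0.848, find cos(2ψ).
cos(2ψ) = cos²ψ - sin²ψ = 0.4383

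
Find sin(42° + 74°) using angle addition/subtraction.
sin(42° + 74°) = sin 42° cos 74° + cos 42° sin 74° = 0.8988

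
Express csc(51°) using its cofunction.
csc(51°) = sec(90° - 51°) = sec(39°)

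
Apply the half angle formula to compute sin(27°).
sin(27°) = √((1 - cos 54°)/2) = 0.454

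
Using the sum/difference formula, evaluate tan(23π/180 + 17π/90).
tan(23π/180 + 17π/90) = (tan 23π/180 + tan 17π/90)/(1 - tan 23π/180 tan 17π/90) = 1.54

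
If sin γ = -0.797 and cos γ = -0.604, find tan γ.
tan γ = sin γ / cos γ = 1.32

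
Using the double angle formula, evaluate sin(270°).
sin(270°) = 2 sin 135° cos 135° = -1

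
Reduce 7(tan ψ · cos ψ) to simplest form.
7(tan ψ · cos ψ) = 7(sin ψ) (using Quotient identity)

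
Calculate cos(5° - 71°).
cos(5° - 71°) = cos 5° cos 71° + sin 5° sin 71° = 0.4067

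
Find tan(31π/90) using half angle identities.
tan(31π/90) = sin 31π/45 / (1 + cos 31π/45) = 1.881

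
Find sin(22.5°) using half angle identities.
sin(22.5°) = √((1 - cos 45°)/2) = √(2-√2)/2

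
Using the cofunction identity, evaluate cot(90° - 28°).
cot(90° - 28°) = tan(28°) = 0.5317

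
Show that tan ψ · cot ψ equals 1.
LHS = (sin ψ/cos ψ) · (cos ψ/sin ψ) = 1 = RHS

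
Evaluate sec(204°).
sec(204°) = -1.095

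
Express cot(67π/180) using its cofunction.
cot(67π/180) = tan(π/2 - 67π/180) = tan(23π/180)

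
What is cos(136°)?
cos(136°) = -0.7193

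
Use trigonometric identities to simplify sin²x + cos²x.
sin²x + cos²x = 1 (using Pythagorean identity)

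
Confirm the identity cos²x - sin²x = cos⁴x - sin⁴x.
RHS = (cos²x - sin²x)(cos²x + sin²x) = (cos²x - sin²x) · 1 = cos²x - sin²x = LHS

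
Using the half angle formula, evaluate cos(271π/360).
cos(271π/360) = -√((1 + cos 271π/180)/2) = -0.7133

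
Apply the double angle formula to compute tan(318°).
tan(318°) = 2 tan 159° / (1 - tan²159°) = -0.9004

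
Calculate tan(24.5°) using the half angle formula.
tan(24.5°) = sin 49° / (1 + cos 49°) = 0.4557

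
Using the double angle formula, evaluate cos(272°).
cos(272°) = cos²136° - sin²136° = 0.0349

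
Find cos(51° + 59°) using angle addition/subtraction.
cos(51° + 59°) = cos 51° cos 59° - sin 51° sin 59° = -0.342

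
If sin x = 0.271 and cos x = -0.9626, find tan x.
tan x = sin x / cos x = -0.2815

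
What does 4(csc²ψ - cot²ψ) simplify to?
4(csc²ψ - cot²ψ) = 4 (using Pythagorean identity)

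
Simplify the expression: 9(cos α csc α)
9(cos α csc α) = 9(cot α) (using Reciprocal + quotient)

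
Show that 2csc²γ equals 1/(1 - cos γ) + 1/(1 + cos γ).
RHS = [(1 + cos γ) + (1 - cos γ)] / [(1 - cos γ)(1 + cos γ)] = 2/(1 - cos²γ) = 2/sin²γ = 2csc²γ = LHS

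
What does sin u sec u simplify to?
sin u sec u = tan u (using Reciprocal + quotient)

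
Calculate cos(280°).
cos(280°) = 0.1736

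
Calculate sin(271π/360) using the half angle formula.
sin(271π/360) = √((1 - cos 271π/180)/2) = 0.7009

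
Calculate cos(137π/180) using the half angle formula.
cos(137π/180) = -√((1 + cos 137π/90)/2) = -0.7314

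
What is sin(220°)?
sin(220°) = -0.6428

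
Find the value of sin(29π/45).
sin(29π/45) = 0.8988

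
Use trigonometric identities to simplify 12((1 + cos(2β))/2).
12((1 + cos(2β))/2) = 12(cos²β) (using Power reduction)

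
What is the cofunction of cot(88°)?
cot(88°) = tan(90° - 88°) = tan(2°)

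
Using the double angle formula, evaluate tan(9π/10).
tan(9π/10) = 2 tan 9π/20 / (1 - tan²9π/20) = -0.3249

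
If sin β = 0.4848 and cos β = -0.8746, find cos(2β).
cos(2β) = cos²β - sin²β = 0.5299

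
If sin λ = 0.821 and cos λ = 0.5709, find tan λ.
tan λ = sin λ / cos λ = 1.438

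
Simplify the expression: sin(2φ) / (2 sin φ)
sin(2φ) / (2 sin φ) = cos φ (using Double angle)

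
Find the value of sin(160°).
sin(160°) = 0.342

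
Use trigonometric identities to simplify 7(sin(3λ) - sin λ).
7(sin(3λ) - sin λ) = 7(2 cos(2λ) sin λ) (using Sum-to-product)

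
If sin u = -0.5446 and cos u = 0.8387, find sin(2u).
sin(2u) = 2 sin u cos u = -0.9135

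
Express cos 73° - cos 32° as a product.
cos 73° - cos 32° = -2 sin(52.5°) sin(20.5°)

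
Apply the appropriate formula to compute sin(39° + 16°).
sin(39° + 16°) = sin 39° cos 16° + cos 39° sin 16° = 0.8192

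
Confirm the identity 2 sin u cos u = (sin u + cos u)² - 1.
RHS = sin²u + 2 sin u cos u + cos²u - 1 = (sin²u + cos²u) + 2 sin u cos u - 1 = 1 + 2 sin u cos u - 1 = 2 sin u cos u = LHS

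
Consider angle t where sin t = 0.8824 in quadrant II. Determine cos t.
cos t = ±√(1 - sin²t) = -0.4705 (negative in QII)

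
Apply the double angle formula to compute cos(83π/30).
cos(83π/30) = cos²83π/60 - sin²83π/60 = -0.7431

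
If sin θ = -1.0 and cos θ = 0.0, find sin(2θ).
sin(2θ) = 2 sin θ cos θ = 0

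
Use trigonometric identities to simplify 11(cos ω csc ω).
11(cos ω csc ω) = 11(cot ω) (using Reciprocal + quotient)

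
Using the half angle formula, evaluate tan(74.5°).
tan(74.5°) = sin 149° / (1 + cos 149°) = 3.606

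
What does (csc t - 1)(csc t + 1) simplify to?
(csc t - 1)(csc t + 1) = cot²t (using Diff. of squares)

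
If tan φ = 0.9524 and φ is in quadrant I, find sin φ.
sin φ = 0.6897 (using tan²φ + 1 = sec²φ)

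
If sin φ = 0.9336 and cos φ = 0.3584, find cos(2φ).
cos(2φ) = cos²φ - sin²φ = -0.7432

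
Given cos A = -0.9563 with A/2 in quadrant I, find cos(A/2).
cos(A/2) = ±√((1 + cos A)/2); positive since A/2 ∈ QI, so cos(A/2) = 0.1478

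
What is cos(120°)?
cos(120°) = -1/2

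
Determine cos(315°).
cos(315°) = √2/2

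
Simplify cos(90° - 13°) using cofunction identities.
cos(90° - 13°) = sin(13°)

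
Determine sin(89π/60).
sin(89π/60) = -0.9986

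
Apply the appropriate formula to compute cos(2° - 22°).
cos(2° - 22°) = cos 2° cos 22° + sin 2° sin 22° = 0.9397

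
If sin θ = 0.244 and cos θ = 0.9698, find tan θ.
tan θ = sin θ / cos θ = 0.2516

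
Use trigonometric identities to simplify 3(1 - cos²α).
3(1 - cos²α) = 3(sin²α) (using Pythagorean identity)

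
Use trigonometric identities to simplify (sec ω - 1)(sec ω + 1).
(sec ω - 1)(sec ω + 1) = tan²ω (using Diff. of squares)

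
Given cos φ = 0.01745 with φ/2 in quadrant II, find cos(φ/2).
cos(φ/2) = ±√((1 + cos φ)/2); negative since φ/2 ∈ QII, so cos(φ/2) = -0.7132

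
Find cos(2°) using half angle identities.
cos(2°) = √((1 + cos 4°)/2) = 0.9994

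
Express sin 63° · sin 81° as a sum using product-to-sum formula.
sin 63° sin 81° = (1/2)[cos(63°-81°) - cos(63°+81°)]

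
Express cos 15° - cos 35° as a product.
cos 15° - cos 35° = -2 sin(25°) sin(-10°)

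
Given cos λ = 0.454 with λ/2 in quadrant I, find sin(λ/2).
sin(λ/2) = ±√((1 - cos λ)/2); positive since λ/2 ∈ QI, so sin(λ/2) = 0.5225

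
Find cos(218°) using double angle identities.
cos(218°) = cos²109° - sin²109° = -0.788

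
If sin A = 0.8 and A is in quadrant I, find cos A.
cos A = 0.6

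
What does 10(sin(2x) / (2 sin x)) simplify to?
10(sin(2x) / (2 sin x)) = 10(cos x) (using Double angle)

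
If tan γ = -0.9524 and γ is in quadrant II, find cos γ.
cos γ = -0.7241 (using tan²γ + 1 = sec²γ)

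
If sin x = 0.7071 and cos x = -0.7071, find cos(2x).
cos(2x) = cos²x - sin²x = 0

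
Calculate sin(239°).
sin(239°) = -0.8572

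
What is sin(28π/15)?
sin(28π/15) = -0.4067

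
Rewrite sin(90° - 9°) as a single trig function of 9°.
sin(90° - 9°) = cos(9°)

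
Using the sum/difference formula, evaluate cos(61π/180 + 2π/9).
cos(61π/180 + 2π/9) = cos 61π/180 cos 2π/9 - sin 61π/180 sin 2π/9 = -0.1908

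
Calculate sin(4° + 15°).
sin(4° + 15°) = sin 4° cos 15° + cos 4° sin 15° = 0.3256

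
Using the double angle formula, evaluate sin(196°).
sin(196°) = 2 sin 98° cos 98° = -0.2756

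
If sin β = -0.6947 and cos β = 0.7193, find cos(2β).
cos(2β) = cos²β - sin²β = 0.03478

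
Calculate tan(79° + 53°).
tan(79° + 53°) = (tan 79° + tan 53°)/(1 - tan 79° tan 53°) = -1.111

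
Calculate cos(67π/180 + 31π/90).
cos(67π/180 + 31π/90) = cos 67π/180 cos 31π/90 - sin 67π/180 sin 31π/90 = -0.6293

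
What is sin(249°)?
sin(249°) = -0.9336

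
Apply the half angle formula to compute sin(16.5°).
sin(16.5°) = √((1 - cos 33°)/2) = 0.284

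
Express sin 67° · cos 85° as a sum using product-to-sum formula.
sin 67° cos 85° = (1/2)[sin(67°+85°) + sin(67°-85°)]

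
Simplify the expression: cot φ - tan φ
cot φ - tan φ = 2 cot(2φ) (using Double angle)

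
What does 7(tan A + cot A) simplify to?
7(tan A + cot A) = 7(sec A csc A) (using Quotient identities)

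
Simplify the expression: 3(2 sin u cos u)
3(2 sin u cos u) = 3(sin(2u)) (using Double angle)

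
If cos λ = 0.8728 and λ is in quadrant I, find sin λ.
sin λ = 0.4881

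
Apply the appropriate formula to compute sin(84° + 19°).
sin(84° + 19°) = sin 84° cos 19° + cos 84° sin 19° = 0.9744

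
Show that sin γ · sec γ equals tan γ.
LHS = sin γ · (1/cos γ) = sin γ/cos γ = tan γ = RHS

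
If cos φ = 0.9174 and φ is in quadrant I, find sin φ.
sin φ = 0.398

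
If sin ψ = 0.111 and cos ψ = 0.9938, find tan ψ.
tan ψ = sin ψ / cos ψ = 0.1117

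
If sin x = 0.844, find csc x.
csc x = 1/sin x = 1.185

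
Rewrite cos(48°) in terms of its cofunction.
cos(48°) = sin(90° - 48°) = sin(42°)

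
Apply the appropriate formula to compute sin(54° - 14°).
sin(54° - 14°) = sin 54° cos 14° - cos 54° sin 14° = 0.6428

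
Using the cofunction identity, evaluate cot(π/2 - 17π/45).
cot(π/2 - 17π/45) = tan(17π/45) = 2.475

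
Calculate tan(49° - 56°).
tan(49° - 56°) = (tan 49° - tan 56°)/(1 + tan 49° tan 56°) = -0.1228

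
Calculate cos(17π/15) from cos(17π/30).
cos(17π/15) = 2cos²17π/30 - 1 = -0.9135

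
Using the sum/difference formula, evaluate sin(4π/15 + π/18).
sin(4π/15 + π/18) = sin 4π/15 cos π/18 + cos 4π/15 sin π/18 = 0.848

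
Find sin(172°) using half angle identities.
sin(172°) = √((1 - cos 344°)/2) = 0.1392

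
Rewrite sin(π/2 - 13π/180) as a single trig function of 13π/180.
sin(π/2 - 13π/180) = cos(13π/180)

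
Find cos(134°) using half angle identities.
cos(134°) = -√((1 + cos 268°)/2) = -0.6947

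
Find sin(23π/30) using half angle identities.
sin(23π/30) = √((1 - cos 23π/15)/2) = 0.6691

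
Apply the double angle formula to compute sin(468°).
sin(468°) = 2 sin 234° cos 234° = 0.9511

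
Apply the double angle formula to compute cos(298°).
cos(298°) = cos²149° - sin²149° = 0.4695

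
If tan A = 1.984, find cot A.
cot A = 1/tan A = 0.504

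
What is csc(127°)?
csc(127°) = 1.252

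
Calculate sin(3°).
sin(3°) = 0.05234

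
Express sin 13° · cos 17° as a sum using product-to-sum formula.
sin 13° cos 17° = (1/2)[sin(13°+17°) + sin(13°-17°)]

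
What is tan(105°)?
tan(105°) = -(2+√3)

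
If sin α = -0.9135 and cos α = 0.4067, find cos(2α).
cos(2α) = cos²α - sin²α = -0.6691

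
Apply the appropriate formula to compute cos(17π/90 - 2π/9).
cos(17π/90 - 2π/9) = cos 17π/90 cos 2π/9 + sin 17π/90 sin 2π/9 = 0.9945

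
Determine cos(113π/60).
cos(113π/60) = 0.9336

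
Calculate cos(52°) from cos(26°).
cos(52°) = cos²26° - sin²26° = 0.6157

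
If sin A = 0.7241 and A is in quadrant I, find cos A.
cos A = 0.6897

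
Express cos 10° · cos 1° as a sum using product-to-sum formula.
cos 10° cos 1° = (1/2)[cos(10°-1°) + cos(10°+1°)]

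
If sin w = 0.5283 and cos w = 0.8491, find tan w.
tan w = sin w / cos w = 0.6222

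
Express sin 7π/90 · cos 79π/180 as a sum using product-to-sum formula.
sin 7π/90 cos 79π/180 = (1/2)[sin(7π/90+79π/180) + sin(7π/90-79π/180)]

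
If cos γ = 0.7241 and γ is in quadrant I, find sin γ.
sin γ = 0.6897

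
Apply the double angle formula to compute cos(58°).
cos(58°) = cos²29° - sin²29° = 0.5299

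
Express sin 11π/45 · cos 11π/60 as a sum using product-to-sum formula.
sin 11π/45 cos 11π/60 = (1/2)[sin(11π/45+11π/60) + sin(11π/45-11π/60)]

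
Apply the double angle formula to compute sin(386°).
sin(386°) = 2 sin 193° cos 193° = 0.4384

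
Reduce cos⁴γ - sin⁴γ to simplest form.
cos⁴γ - sin⁴γ = cos(2γ) (using Factoring + double angle)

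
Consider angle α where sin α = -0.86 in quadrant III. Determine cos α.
cos α = ±√(1 - sin²α) = -0.5103 (negative in QIII)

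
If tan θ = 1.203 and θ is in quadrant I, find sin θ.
sin θ = 0.769 (using tan²θ + 1 = sec²θ)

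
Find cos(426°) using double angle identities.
cos(426°) = cos²213° - sin²213° = 0.4067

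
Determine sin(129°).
sin(129°) = 0.7771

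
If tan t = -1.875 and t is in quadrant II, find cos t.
cos t = -0.4706 (using tan²t + 1 = sec²t)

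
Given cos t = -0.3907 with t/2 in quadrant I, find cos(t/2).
cos(t/2) = ±√((1 + cos t)/2); positive since t/2 ∈ QI, so cos(t/2) = 0.552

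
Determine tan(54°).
tan(54°) = 1.376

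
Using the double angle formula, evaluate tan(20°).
tan(20°) = 2 tan 10° / (1 - tan²10°) = 0.364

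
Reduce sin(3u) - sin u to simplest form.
sin(3u) - sin u = 2 cos(2u) sin u (using Sum-to-product)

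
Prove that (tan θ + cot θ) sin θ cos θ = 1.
LHS = (sin θ/cos θ + cos θ/sin θ) sin θ cos θ = ((sin²θ + cos²θ)/(sin θ cos θ)) · sin θ cos θ = sin²θ + cos²θ = 1 = RHS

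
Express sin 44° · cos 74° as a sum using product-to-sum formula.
sin 44° cos 74° = (1/2)[sin(44°+74°) + sin(44°-74°)]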